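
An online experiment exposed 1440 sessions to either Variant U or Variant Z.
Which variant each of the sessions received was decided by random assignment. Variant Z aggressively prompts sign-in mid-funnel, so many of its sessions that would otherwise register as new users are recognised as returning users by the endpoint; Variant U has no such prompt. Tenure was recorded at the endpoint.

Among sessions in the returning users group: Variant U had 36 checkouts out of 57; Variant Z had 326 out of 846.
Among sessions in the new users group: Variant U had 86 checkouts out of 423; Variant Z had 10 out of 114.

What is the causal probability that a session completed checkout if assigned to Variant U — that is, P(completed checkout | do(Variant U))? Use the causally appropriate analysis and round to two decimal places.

User tenure lies on the pathway variant → user tenure → outcome, so adjusting for it blocks the indirect effect. For the total causal effect of variant, use the unadjusted pooled rates.
So P(outcome | do(Variant U)) is just the pooled rate for Variant U: 122/480 = 0.254.

0.25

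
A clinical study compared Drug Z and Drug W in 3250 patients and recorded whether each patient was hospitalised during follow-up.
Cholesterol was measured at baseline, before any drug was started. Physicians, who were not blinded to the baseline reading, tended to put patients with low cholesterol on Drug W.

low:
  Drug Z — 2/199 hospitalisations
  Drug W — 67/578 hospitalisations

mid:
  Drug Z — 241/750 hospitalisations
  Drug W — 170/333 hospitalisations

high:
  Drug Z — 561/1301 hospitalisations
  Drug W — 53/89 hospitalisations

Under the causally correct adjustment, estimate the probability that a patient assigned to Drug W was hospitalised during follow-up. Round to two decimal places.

The cholesterol-specific comparison favours Drug Z throughout, but the pooled figures favour Drug W. The question is whether to condition on cholesterol.
Here cholesterol is a common cause — it drives both which drug a case falls under and the outcome. The crude comparison mixes populations; the stratum-specific rates are the causally relevant ones.
Standardising Drug W to the population cholesterol mix: 0.239·67/578 + 0.333·170/333 + 0.428·53/89 = 0.453.

0.45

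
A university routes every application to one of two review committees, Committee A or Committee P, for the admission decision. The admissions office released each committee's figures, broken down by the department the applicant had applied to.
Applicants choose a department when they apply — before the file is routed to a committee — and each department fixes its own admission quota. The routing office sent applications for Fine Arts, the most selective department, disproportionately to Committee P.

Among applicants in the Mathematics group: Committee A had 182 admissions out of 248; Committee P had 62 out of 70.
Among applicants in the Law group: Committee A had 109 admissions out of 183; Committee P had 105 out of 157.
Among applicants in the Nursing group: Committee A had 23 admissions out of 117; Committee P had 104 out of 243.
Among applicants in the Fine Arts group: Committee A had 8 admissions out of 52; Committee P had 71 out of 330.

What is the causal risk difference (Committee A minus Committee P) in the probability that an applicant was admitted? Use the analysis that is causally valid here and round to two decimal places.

Here department is a common cause — it drives both which review committee a case falls under and the outcome. The crude comparison mixes populations; the stratum-specific rates are the causally relevant ones.
Adjusting over the population distribution of department: 0.227·(0.734−0.886) + 0.243·(0.596−0.669) + 0.257·(0.197−0.428) + 0.273·(0.154−0.215) = -0.128.

-0.13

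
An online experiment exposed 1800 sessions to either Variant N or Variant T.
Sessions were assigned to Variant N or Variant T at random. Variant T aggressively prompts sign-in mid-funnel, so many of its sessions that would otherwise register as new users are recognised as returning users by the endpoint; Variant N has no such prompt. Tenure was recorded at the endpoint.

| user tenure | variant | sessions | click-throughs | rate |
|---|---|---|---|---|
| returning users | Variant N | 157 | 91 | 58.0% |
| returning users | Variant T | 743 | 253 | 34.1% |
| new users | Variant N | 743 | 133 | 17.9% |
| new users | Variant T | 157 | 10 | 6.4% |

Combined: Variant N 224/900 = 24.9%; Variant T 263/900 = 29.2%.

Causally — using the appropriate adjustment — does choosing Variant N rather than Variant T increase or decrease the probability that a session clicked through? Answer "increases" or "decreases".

decreases

Within every user tenure level Variant N has the higher rate, yet pooled Variant T does — Simpson's reversal.
User tenure is recorded after the variant and is itself shifted by it — it sits on the causal path from variant to outcome. Conditioning on a mediator would strip out part of the effect we want; the pooled comparison gives the total causal effect.
Pooled: Variant N 24.9% vs Variant T 29.2%; Variant T is higher overall.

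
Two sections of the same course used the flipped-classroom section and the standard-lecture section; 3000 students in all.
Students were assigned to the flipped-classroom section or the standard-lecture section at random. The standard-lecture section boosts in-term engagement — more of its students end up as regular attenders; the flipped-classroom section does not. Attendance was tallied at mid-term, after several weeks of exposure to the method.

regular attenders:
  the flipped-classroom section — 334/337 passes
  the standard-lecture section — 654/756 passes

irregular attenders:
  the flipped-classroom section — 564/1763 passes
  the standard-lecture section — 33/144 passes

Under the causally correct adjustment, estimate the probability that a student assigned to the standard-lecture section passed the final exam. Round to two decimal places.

The mid-term attendance-specific comparison favours the flipped-classroom section throughout, but the pooled figures favour the standard-lecture section. The question is whether to condition on mid-term attendance.
Mid-term attendance is downstream of the teaching method. One should not condition on a consequence of treatment, so the overall rates are the right comparison.
So P(outcome | do(the standard-lecture section)) is just the pooled rate for the standard-lecture section: 687/900 = 0.763.

0.76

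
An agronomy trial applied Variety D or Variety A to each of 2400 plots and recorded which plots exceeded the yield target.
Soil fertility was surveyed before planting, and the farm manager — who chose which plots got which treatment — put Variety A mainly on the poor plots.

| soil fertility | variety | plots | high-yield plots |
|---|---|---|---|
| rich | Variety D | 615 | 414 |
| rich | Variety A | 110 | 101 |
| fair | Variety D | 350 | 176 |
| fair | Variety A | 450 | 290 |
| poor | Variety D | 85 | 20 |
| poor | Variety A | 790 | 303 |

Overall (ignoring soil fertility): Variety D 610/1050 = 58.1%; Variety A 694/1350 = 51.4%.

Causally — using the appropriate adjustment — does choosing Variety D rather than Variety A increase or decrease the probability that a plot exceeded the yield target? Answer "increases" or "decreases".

Within every soil fertility level Variety A has the higher rate, yet pooled Variety D does — Simpson's reversal.
Nothing the variety does changes soil fertility; the imbalance is an allocation artefact. With soil fertility also predicting the outcome, the pooled figure is confounded, and the within-stratum comparison is the causal one.
Within each level — rich: 67.3% vs 91.8%; fair: 50.3% vs 64.4%; poor: 23.5% vs 38.4% — Variety A is higher every time.

decreases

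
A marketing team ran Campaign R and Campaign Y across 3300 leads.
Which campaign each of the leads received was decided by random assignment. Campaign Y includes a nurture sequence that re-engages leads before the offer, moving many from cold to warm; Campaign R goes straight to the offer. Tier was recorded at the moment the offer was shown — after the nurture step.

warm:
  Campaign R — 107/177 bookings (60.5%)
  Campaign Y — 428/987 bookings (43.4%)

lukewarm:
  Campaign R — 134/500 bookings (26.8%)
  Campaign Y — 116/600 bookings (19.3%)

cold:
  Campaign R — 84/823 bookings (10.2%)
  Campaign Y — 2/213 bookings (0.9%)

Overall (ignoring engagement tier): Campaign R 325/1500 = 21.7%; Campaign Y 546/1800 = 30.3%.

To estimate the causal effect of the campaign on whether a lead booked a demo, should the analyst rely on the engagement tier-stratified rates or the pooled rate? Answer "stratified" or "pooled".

pooled

Engagement tier is recorded after the campaign and is itself shifted by it — it sits on the causal path from campaign to outcome. Conditioning on a mediator would strip out part of the effect we want; the pooled comparison gives the total causal effect.
Pooled: Campaign R 21.7% vs Campaign Y 30.3%; Campaign Y is higher overall.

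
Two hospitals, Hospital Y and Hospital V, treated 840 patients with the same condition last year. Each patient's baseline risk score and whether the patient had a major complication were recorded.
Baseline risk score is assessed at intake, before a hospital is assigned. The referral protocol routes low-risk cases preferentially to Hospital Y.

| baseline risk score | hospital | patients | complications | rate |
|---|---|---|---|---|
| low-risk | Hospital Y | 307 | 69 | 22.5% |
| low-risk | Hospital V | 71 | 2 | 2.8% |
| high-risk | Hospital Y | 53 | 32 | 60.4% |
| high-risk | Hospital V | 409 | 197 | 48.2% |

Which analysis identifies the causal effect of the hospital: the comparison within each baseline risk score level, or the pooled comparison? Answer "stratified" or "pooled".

stratified

Baseline risk score is set before the hospital has any effect — it is not caused by the hospital — and it independently drives the outcome. That makes it a confounder, so the causal comparison is within baseline risk score levels.
Within each level — low-risk: 22.5% vs 2.8%; high-risk: 60.4% vs 48.2% — Hospital V is lower every time.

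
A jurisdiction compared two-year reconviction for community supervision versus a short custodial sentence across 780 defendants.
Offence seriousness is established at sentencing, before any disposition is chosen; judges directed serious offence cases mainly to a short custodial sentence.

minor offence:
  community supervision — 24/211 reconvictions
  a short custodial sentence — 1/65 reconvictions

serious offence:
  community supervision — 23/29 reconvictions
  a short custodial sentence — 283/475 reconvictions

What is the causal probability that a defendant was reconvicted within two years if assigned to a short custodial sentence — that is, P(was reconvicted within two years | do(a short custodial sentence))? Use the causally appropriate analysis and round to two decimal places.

0.39

The stratified and pooled comparisons disagree (a short custodial sentence wins within each offence seriousness; community supervision wins overall), so the answer turns on the causal role of offence seriousness.
The imbalance in offence seriousness arose from how defendants were allocated, not from anything the disposition did; and offence seriousness independently affects the outcome. The pooled gap is confounded — condition on offence seriousness.
Standardising a short custodial sentence to the population offence seriousness mix: 0.354·1/65 + 0.646·283/475 = 0.390.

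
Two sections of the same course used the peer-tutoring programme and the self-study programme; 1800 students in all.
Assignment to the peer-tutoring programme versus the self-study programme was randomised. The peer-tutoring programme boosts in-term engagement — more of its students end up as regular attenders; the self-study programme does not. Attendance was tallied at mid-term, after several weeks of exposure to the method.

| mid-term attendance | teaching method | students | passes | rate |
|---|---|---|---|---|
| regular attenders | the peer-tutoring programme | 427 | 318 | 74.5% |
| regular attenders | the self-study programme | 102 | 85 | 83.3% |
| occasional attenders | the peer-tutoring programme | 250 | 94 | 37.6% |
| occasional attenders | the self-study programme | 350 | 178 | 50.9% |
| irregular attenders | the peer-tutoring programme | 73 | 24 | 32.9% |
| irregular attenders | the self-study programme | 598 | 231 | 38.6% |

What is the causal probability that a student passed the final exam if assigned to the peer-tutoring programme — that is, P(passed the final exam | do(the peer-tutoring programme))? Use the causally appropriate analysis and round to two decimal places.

0.58

Because the teaching method influences mid-term attendance, mid-term attendance is a post-treatment mediator, not a confounder. Stratifying on it would bias the estimate; the causal effect is the crude pooled difference.
So P(outcome | do(the peer-tutoring programme)) is just the pooled rate for the peer-tutoring programme: 436/750 = 0.581.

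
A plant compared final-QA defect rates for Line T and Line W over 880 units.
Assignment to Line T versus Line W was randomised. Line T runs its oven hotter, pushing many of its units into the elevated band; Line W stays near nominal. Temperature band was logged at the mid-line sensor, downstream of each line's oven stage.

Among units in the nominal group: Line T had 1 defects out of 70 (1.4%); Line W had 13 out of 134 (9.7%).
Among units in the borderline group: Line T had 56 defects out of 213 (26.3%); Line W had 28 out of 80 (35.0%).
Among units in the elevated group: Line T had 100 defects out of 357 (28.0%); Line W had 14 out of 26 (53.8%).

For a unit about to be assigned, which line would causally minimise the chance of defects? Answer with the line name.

Line W

Stratifying would compare lines among units the lines themselves sorted into in-process temperature band groups — a form of selection on an intermediate. The unconditioned pooled rates give the total causal effect.
Pooled: Line T 24.5% vs Line W 22.9%; Line W is lower overall.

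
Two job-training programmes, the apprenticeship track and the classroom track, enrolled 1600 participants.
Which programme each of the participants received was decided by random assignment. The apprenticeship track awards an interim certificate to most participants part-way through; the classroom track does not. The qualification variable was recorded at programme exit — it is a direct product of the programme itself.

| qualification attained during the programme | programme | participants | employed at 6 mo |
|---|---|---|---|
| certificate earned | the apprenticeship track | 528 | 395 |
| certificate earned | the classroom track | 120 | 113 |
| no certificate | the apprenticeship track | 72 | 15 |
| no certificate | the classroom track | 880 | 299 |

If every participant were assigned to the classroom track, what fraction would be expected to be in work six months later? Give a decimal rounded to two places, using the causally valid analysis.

Stratifying would compare programmes among participants the programmes themselves sorted into qualification attained during the programme groups — a form of selection on an intermediate. The unconditioned pooled rates give the total causal effect.
So P(outcome | do(the classroom track)) is just the pooled rate for the classroom track: 412/1000 = 0.412.

0.41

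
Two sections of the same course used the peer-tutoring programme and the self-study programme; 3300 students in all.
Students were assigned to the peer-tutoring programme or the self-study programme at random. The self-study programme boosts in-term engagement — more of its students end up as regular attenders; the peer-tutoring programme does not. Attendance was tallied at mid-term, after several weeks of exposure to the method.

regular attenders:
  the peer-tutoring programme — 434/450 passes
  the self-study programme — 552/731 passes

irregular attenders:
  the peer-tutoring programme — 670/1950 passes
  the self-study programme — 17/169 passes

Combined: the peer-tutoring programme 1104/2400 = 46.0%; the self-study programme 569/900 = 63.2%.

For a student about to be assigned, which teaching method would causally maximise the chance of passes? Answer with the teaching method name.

the self-study programme

the peer-tutoring programme is higher inside every mid-term attendance stratum but the self-study programme is higher in aggregate. Whether to stratify depends on how mid-term attendance relates to the teaching method.
Mid-term attendance is downstream of the teaching method. One should not condition on a consequence of treatment, so the overall rates are the right comparison.
Pooled: the peer-tutoring programme 46.0% vs the self-study programme 63.2%; the self-study programme is higher overall.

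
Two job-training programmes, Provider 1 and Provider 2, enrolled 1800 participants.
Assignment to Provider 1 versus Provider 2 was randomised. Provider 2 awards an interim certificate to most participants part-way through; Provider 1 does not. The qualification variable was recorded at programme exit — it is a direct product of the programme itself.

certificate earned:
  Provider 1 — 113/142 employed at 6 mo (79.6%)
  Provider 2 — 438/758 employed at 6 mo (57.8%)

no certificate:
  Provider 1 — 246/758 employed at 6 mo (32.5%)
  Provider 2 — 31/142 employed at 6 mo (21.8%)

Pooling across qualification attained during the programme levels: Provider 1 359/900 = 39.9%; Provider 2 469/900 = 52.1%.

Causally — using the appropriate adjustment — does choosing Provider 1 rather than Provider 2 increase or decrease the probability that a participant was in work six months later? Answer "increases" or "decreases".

The qualification attained during the programme-specific comparison favours Provider 1 throughout, but the pooled figures favour Provider 2. The question is whether to condition on qualification attained during the programme.
Qualification attained during the programme here is a post-treatment variable shaped by the programme; conditioning on it would introduce bias rather than remove it. The overall comparison is the causal one.
Pooled: Provider 1 39.9% vs Provider 2 52.1%; Provider 2 is higher overall.

decreases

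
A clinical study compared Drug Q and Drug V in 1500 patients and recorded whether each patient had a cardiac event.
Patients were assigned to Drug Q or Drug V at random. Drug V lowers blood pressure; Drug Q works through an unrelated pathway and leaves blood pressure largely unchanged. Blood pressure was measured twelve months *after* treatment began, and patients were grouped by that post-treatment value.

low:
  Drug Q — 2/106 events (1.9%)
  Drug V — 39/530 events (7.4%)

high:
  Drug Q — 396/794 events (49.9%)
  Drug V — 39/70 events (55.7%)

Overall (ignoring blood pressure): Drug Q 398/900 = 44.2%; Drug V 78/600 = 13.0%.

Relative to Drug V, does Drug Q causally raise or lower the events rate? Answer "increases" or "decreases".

increases

Blood pressure is recorded after the drug and is itself shifted by it — it sits on the causal path from drug to outcome. Conditioning on a mediator would strip out part of the effect we want; the pooled comparison gives the total causal effect.
Pooled: Drug Q 44.2% vs Drug V 13.0%; Drug V is lower overall.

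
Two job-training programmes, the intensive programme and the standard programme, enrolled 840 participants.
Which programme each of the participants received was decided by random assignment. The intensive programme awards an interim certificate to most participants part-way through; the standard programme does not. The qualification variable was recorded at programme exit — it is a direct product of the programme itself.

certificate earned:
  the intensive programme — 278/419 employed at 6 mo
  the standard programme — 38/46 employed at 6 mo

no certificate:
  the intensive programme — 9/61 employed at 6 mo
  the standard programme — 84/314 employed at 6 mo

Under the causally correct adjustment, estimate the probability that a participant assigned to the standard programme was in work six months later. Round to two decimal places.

The stratified and pooled comparisons disagree (the standard programme wins within each qualification attained during the programme; the intensive programme wins overall), so the answer turns on the causal role of qualification attained during the programme.
Qualification attained during the programme is recorded after the programme and is itself shifted by it — it sits on the causal path from programme to outcome. Conditioning on a mediator would strip out part of the effect we want; the pooled comparison gives the total causal effect.
So P(outcome | do(the standard programme)) is just the pooled rate for the standard programme: 122/360 = 0.339.

0.34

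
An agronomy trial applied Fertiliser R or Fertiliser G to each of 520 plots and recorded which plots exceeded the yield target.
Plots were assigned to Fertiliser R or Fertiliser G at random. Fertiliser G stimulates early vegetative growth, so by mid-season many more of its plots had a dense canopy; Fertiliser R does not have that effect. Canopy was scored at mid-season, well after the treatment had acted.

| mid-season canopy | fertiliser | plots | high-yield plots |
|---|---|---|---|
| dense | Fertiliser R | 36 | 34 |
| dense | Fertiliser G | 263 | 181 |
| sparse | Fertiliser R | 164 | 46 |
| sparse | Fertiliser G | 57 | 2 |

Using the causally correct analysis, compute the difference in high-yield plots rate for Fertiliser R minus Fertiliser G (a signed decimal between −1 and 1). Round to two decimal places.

The distribution of mid-season canopy is itself part of what the fertiliser does — it is an intermediate outcome. Holding it fixed would remove that part of the effect; the total effect is the pooled difference.
The causal difference is the pooled difference: 0.400 − 0.572 = -0.172.

-0.17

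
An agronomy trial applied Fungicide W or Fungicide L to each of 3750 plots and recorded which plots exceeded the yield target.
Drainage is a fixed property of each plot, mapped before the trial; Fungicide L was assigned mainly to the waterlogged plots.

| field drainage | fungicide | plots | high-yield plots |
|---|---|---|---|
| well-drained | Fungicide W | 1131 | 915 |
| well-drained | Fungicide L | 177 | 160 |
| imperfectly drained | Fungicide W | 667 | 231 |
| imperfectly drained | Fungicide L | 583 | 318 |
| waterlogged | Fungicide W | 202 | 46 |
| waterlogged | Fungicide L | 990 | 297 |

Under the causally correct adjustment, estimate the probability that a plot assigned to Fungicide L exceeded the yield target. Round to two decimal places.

Within every field drainage level Fungicide L has the higher rate, yet pooled Fungicide W does — Simpson's reversal.
Field drainage is set before the fungicide has any effect — it is not caused by the fungicide — and it independently drives the outcome. That makes it a confounder, so the causal comparison is within field drainage levels.
Standardising Fungicide L to the population field drainage mix: 0.349·160/177 + 0.333·318/583 + 0.318·297/990 = 0.592.

0.59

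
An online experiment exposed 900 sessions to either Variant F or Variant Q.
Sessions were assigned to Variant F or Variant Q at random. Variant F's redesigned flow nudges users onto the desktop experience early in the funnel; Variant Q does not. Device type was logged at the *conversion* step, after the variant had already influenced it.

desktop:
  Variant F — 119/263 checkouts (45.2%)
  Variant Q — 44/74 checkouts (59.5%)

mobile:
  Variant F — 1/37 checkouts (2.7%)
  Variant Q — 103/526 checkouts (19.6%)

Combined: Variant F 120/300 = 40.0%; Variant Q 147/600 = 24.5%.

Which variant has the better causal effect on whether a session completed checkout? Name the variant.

Variant F

Because the variant influences device type, device type is a post-treatment mediator, not a confounder. Stratifying on it would bias the estimate; the causal effect is the crude pooled difference.
Pooled: Variant F 40.0% vs Variant Q 24.5%; Variant F is higher overall.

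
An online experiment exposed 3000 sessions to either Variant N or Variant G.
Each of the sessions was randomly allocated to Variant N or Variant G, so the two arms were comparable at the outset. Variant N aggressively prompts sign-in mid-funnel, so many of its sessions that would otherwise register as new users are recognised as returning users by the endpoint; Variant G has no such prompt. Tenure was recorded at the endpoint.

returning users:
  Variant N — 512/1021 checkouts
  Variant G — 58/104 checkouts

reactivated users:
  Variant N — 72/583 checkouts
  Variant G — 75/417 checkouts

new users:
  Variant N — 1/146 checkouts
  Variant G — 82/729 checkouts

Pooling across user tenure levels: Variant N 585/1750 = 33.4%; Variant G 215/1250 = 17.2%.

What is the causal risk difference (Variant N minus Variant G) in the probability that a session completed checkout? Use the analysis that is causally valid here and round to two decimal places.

+0.16

User tenure lies on the pathway variant → user tenure → outcome, so adjusting for it blocks the indirect effect. For the total causal effect of variant, use the unadjusted pooled rates.
The causal difference is the pooled difference: 0.334 − 0.172 = +0.162.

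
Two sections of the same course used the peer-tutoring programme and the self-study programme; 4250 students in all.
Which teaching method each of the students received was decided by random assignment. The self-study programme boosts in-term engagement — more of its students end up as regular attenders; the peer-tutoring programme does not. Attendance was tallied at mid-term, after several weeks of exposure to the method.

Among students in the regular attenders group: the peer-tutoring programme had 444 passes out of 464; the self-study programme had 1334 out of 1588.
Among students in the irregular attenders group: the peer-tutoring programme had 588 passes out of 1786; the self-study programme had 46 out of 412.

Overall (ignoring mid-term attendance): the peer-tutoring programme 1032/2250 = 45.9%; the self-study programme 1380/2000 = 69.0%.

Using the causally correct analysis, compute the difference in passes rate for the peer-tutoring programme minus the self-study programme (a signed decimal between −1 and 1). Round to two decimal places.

-0.23

Mid-term attendance here is a post-treatment variable shaped by the teaching method; conditioning on it would introduce bias rather than remove it. The overall comparison is the causal one.
The causal difference is the pooled difference: 0.459 − 0.690 = -0.231.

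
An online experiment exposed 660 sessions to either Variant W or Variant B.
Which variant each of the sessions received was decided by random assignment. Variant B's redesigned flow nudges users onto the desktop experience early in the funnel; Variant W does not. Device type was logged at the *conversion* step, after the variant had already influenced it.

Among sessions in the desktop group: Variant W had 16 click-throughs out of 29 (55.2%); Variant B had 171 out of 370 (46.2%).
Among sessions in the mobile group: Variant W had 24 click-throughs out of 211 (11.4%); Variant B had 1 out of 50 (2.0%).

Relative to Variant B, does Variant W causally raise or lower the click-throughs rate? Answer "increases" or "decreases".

The device type-specific comparison favours Variant W throughout, but the pooled figures favour Variant B. The question is whether to condition on device type.
Because the variant influences device type, device type is a post-treatment mediator, not a confounder. Stratifying on it would bias the estimate; the causal effect is the crude pooled difference.
Pooled: Variant W 16.7% vs Variant B 41.0%; Variant B is higher overall.

decreases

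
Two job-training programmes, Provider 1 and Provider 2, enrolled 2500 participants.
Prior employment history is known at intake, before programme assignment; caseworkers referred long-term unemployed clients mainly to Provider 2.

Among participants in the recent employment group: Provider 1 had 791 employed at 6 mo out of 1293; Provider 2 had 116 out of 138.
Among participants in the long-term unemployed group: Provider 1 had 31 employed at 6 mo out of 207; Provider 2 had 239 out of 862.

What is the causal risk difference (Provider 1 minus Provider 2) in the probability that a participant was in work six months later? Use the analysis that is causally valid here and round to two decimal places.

Prior employment history is set before the programme has any effect — it is not caused by the programme — and it independently drives the outcome. That makes it a confounder, so the causal comparison is within prior employment history levels.
Adjusting over the population distribution of prior employment history: 0.572·(0.612−0.841) + 0.428·(0.150−0.277) = -0.185.

-0.19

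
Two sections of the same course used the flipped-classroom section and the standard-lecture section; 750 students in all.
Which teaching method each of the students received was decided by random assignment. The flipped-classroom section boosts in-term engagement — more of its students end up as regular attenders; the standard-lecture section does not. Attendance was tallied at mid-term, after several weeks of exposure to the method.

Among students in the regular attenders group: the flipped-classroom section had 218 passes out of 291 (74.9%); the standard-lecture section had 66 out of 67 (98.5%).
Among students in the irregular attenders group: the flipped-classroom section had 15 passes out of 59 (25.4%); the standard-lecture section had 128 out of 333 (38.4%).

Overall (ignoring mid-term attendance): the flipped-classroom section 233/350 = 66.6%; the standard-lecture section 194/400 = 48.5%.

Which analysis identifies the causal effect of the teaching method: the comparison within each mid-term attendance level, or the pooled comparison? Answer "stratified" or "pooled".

pooled

Mid-term attendance lies on the pathway teaching method → mid-term attendance → outcome, so adjusting for it blocks the indirect effect. For the total causal effect of teaching method, use the unadjusted pooled rates.
Pooled: the flipped-classroom section 66.6% vs the standard-lecture section 48.5%; the flipped-classroom section is higher overall.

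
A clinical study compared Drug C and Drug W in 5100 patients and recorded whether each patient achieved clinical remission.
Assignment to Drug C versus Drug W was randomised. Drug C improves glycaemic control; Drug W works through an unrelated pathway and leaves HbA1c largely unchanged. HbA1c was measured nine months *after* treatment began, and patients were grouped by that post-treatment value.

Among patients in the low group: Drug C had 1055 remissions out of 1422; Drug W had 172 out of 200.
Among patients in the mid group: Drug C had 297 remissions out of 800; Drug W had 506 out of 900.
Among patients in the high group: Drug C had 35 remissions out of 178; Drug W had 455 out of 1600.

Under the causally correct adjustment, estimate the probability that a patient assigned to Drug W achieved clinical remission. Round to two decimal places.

0.42

HbA1c is recorded after the drug and is itself shifted by it — it sits on the causal path from drug to outcome. Conditioning on a mediator would strip out part of the effect we want; the pooled comparison gives the total causal effect.
So P(outcome | do(Drug W)) is just the pooled rate for Drug W: 1133/2700 = 0.420.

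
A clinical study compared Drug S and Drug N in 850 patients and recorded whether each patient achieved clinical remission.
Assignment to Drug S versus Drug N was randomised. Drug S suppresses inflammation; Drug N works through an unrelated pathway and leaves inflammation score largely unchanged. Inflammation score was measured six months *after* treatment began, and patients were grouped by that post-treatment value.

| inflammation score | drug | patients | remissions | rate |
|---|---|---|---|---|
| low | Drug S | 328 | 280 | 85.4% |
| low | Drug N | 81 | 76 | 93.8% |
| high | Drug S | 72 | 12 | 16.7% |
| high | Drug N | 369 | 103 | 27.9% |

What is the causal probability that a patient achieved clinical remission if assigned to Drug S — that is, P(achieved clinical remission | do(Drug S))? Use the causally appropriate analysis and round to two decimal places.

Stratifying would compare drugs among patients the drugs themselves sorted into inflammation score groups — a form of selection on an intermediate. The unconditioned pooled rates give the total causal effect.
So P(outcome | do(Drug S)) is just the pooled rate for Drug S: 292/400 = 0.730.

0.73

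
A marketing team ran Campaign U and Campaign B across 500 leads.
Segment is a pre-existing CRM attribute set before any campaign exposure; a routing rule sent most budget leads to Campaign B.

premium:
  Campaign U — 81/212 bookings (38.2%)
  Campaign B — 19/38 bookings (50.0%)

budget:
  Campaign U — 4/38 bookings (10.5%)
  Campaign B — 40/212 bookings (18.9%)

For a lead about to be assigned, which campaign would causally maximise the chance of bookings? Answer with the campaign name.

The imbalance in customer segment arose from how leads were allocated, not from anything the campaign did; and customer segment independently affects the outcome. The pooled gap is confounded — condition on customer segment.
Within each level — premium: 38.2% vs 50.0%; budget: 10.5% vs 18.9% — Campaign B is higher every time.

Campaign B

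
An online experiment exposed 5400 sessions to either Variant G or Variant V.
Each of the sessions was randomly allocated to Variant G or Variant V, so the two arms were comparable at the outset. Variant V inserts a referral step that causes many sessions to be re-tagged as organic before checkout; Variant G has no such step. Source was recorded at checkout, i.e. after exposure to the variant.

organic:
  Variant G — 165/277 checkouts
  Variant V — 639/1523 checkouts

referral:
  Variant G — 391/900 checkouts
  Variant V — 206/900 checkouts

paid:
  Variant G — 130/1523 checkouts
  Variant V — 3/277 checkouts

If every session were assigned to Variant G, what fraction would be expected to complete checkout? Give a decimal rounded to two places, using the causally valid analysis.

0.25

Because the variant influences traffic source, traffic source is a post-treatment mediator, not a confounder. Stratifying on it would bias the estimate; the causal effect is the crude pooled difference.
So P(outcome | do(Variant G)) is just the pooled rate for Variant G: 686/2700 = 0.254.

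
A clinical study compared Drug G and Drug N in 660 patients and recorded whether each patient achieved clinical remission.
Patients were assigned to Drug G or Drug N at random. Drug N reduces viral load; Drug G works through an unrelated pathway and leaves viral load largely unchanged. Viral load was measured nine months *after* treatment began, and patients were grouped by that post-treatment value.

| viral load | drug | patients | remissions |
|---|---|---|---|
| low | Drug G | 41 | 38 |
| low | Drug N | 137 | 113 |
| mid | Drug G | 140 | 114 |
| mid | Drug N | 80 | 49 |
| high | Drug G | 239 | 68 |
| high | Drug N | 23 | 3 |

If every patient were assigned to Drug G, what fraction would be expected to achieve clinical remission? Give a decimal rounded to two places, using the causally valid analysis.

0.52

Stratifying would compare drugs among patients the drugs themselves sorted into viral load groups — a form of selection on an intermediate. The unconditioned pooled rates give the total causal effect.
So P(outcome | do(Drug G)) is just the pooled rate for Drug G: 220/420 = 0.524.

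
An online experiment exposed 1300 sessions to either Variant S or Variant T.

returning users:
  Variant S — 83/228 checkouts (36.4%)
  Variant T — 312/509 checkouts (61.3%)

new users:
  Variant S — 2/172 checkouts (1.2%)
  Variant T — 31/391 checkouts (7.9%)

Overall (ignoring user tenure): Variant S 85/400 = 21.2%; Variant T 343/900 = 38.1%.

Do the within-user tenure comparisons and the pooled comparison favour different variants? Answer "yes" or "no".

Within each user tenure level (returning users 36.4% vs 61.3%; new users 1.2% vs 7.9%), Variant T has the higher rate every time. Pooled: 21.2% vs 38.1% — Variant T has the higher rate overall. They agree.

no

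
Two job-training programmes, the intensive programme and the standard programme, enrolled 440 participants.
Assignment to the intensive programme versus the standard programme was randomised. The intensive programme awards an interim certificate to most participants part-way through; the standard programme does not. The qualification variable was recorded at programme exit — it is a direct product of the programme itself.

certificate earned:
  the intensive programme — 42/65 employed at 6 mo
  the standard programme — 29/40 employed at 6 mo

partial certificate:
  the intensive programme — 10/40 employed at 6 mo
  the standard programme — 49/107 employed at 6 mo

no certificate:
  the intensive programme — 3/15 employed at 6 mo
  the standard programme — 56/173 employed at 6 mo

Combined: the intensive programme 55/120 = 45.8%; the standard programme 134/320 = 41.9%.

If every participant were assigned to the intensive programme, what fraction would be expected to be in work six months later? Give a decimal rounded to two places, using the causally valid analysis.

0.46

the standard programme is higher inside every qualification attained during the programme stratum but the intensive programme is higher in aggregate. Whether to stratify depends on how qualification attained during the programme relates to the programme.
Because the programme influences qualification attained during the programme, qualification attained during the programme is a post-treatment mediator, not a confounder. Stratifying on it would bias the estimate; the causal effect is the crude pooled difference.
So P(outcome | do(the intensive programme)) is just the pooled rate for the intensive programme: 55/120 = 0.458.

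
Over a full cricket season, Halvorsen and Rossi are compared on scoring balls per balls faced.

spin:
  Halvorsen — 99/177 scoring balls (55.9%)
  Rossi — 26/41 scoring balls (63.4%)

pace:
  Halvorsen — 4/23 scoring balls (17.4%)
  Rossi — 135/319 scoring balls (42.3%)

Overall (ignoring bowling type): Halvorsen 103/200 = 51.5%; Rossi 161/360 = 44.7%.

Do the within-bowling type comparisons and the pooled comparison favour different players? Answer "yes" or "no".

yes

Within each bowling type level (spin 55.9% vs 63.4%; pace 17.4% vs 42.3%), Rossi has the higher rate every time. Pooled: 51.5% vs 44.7% — Halvorsen has the higher rate overall. The two comparisons disagree.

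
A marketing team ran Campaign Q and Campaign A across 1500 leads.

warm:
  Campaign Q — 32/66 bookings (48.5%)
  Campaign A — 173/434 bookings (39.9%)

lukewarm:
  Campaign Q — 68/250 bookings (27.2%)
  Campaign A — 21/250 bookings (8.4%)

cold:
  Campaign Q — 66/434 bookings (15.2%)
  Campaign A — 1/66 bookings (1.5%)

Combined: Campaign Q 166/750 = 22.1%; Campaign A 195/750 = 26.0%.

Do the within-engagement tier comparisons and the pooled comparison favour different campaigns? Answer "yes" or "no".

yes

Within each engagement tier level (warm 48.5% vs 39.9%; lukewarm 27.2% vs 8.4%; cold 15.2% vs 1.5%), Campaign Q has the higher rate every time. Pooled: 22.1% vs 26.0% — Campaign A has the higher rate overall. The two comparisons disagree.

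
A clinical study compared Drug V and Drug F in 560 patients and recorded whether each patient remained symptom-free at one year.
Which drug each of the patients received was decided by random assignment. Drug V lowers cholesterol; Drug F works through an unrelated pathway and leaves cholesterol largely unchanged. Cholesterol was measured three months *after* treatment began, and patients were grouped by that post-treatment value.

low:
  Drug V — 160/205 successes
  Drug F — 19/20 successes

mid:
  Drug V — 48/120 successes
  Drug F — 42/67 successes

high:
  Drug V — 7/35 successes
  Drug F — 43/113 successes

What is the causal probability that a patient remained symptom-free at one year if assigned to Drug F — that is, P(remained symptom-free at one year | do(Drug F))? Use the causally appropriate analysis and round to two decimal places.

Cholesterol here is a post-treatment variable shaped by the drug; conditioning on it would introduce bias rather than remove it. The overall comparison is the causal one.
So P(outcome | do(Drug F)) is just the pooled rate for Drug F: 104/200 = 0.520.

0.52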